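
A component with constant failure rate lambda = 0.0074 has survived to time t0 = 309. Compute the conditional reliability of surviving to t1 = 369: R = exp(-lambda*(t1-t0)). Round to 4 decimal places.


lambda = 0.0074
t0 = 309, t1 = 369
t1 - t0 = 60
lambda * (t1-t0) = 0.0074 * 60 = 0.444
R = exp(-0.444)
R = 0.6415

0.6415


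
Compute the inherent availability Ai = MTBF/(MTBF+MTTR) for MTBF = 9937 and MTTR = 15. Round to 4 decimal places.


MTBF = 9937
MTTR = 15
MTBF + MTTR = 9952
Ai = 9937 / 9952
Ai = 0.9985

0.9985


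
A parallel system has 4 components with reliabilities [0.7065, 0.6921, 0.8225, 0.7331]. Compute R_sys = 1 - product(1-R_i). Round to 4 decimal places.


Components: [0.7065, 0.6921, 0.8225, 0.7331]
(1 - 0.7065) = 0.2935, running product = 0.2935
(1 - 0.6921) = 0.3079, running product = 0.0904
(1 - 0.8225) = 0.1775, running product = 0.016
(1 - 0.7331) = 0.2669, running product = 0.0043
Product of (1-R_i) = 0.0043
R_sys = 1 - 0.0043 = 0.9957

0.9957


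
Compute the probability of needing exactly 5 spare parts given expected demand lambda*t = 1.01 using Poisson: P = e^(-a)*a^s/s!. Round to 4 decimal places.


a = 1.01, s = 5
e^(-a) = e^(-1.01) = 0.3642
a^s = 1.01^5 = 1.051
s! = 120
P = 0.3642 * 1.051 / 120
P = 0.0032

0.0032


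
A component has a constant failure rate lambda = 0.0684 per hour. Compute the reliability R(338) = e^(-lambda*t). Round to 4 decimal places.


lambda = 0.0684
t = 338
lambda * t = 23.1192
R(t) = e^(-23.1192)
R(t) = 0.0

0.0


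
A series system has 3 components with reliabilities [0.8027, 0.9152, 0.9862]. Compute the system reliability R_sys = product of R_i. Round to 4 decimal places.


Components: [0.8027, 0.9152, 0.9862]
After component 1 (R=0.8027): product = 0.8027
After component 2 (R=0.9152): product = 0.7346
After component 3 (R=0.9862): product = 0.7245
R_sys = 0.7245

0.7245


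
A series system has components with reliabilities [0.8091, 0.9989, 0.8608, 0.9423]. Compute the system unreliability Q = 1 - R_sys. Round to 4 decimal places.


Components: [0.8091, 0.9989, 0.8608, 0.9423]
After component 1: product = 0.8091
After component 2: product = 0.8082
After component 3: product = 0.6957
After component 4: product = 0.6556
R_sys = 0.6556
Q = 1 - 0.6556 = 0.3444

0.3444


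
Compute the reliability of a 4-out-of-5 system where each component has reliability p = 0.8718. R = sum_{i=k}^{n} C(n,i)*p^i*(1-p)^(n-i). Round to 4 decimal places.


k = 4, n = 5, p = 0.8718
i=4: C(5,4)=5 * 0.8718^4 * 0.1282^1 = 0.3703
i=5: C(5,5)=1 * 0.8718^5 * 0.1282^0 = 0.5036
R = sum of terms = 0.8739

0.8739


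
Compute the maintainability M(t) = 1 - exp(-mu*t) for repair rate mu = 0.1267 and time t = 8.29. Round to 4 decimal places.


mu = 0.1267, t = 8.29
mu * t = 0.1267 * 8.29 = 1.0503
exp(-1.0503) = 0.3498
M(t) = 1 - 0.3498
M(t) = 0.6502

0.6502


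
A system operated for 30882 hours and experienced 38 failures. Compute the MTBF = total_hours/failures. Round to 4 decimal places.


total_hours = 30882
failures = 38
MTBF = 30882 / 38
MTBF = 812.6842

812.6842


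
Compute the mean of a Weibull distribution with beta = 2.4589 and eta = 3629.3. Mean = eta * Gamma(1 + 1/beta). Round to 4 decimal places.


beta = 2.4589, eta = 3629.3
1/beta = 0.4067
1 + 1/beta = 1.4067
Gamma(1.4067) = 0.8869
Mean = 3629.3 * 0.8869
Mean = 3218.8989

3218.8989


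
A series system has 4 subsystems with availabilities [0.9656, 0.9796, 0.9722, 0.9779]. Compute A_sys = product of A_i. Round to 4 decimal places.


Subsystems: [0.9656, 0.9796, 0.9722, 0.9779]
After subsystem 1 (A=0.9656): product = 0.9656
After subsystem 2 (A=0.9796): product = 0.9459
After subsystem 3 (A=0.9722): product = 0.9196
After subsystem 4 (A=0.9779): product = 0.8993
A_sys = 0.8993

0.8993


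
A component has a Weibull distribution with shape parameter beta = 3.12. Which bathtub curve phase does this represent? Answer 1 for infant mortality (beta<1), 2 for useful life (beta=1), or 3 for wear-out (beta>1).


beta = 3.12
Compare beta to 1:
beta < 1 => infant mortality (phase 1)
beta = 1 => useful life (phase 2)
beta > 1 => wear-out (phase 3)
Since beta = 3.12, this is wear-out (increasing failure rate)
Phase = 3

3


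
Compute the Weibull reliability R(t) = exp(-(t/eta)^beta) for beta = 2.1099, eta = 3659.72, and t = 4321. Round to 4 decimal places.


beta = 2.1099, eta = 3659.72, t = 4321
t/eta = 4321 / 3659.72 = 1.1807
(t/eta)^beta = 1.1807^2.1099 = 1.4197
R(t) = exp(-1.4197)
R(t) = 0.2418

0.2418


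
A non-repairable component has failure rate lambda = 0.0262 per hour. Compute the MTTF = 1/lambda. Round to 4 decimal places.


lambda = 0.0262
MTTF = 1 / 0.0262
MTTF = 38.1679

38.1679


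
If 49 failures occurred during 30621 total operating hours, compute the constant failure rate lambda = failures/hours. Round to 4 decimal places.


failures = 49
total_hours = 30621
lambda = 49 / 30621
lambda = 0.0016

0.0016


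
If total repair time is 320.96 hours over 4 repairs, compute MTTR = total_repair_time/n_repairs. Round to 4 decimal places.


total_repair_time = 320.96
n_repairs = 4
MTTR = 320.96 / 4
MTTR = 80.24

80.24


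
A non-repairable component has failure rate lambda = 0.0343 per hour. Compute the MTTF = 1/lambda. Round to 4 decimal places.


lambda = 0.0343
MTTF = 1 / 0.0343
MTTF = 29.1545

29.1545


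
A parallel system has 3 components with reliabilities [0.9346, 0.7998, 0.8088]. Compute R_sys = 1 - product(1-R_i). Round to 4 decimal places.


Components: [0.9346, 0.7998, 0.8088]
(1 - 0.9346) = 0.0654, running product = 0.0654
(1 - 0.7998) = 0.2002, running product = 0.0131
(1 - 0.8088) = 0.1912, running product = 0.0025
Product of (1-R_i) = 0.0025
R_sys = 1 - 0.0025 = 0.9975

0.9975


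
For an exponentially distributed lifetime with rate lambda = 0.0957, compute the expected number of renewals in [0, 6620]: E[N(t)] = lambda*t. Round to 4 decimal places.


lambda = 0.0957
t = 6620
E[N(t)] = lambda * t
E[N(t)] = 0.0957 * 6620
E[N(t)] = 633.534

633.534


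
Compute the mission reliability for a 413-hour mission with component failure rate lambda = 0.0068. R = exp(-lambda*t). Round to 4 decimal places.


lambda = 0.0068
mission_time = 413
lambda * t = 0.0068 * 413 = 2.8084
R = exp(-2.8084)
R = 0.0603

0.0603


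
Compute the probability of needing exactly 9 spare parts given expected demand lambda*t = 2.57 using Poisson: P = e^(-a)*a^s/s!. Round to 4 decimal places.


a = 2.57, s = 9
e^(-a) = e^(-2.57) = 0.0765
a^s = 2.57^9 = 4891.005
s! = 362880
P = 0.0765 * 4891.005 / 362880
P = 0.001

0.001


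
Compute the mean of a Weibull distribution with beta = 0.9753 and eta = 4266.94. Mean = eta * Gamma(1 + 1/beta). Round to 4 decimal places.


beta = 0.9753, eta = 4266.94
1/beta = 1.0253
1 + 1/beta = 2.0253
Gamma(2.0253) = 1.011
Mean = 4266.94 * 1.011
Mean = 4313.76

4313.76


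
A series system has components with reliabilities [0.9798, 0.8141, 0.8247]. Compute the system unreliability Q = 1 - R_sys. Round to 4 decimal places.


Components: [0.9798, 0.8141, 0.8247]
After component 1: product = 0.9798
After component 2: product = 0.7977
After component 3: product = 0.6578
R_sys = 0.6578
Q = 1 - 0.6578 = 0.3422

0.3422


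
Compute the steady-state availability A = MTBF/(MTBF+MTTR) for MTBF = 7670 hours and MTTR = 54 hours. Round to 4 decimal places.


MTBF = 7670
MTTR = 54
MTBF + MTTR = 7724
A = 7670 / 7724
A = 0.993

0.993


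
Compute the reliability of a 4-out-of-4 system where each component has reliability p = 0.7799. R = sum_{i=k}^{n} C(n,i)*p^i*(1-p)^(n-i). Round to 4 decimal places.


k = 4, n = 4, p = 0.7799
i=4: C(4,4)=1 * 0.7799^4 * 0.2201^0 = 0.37
R = sum of terms = 0.37

0.37


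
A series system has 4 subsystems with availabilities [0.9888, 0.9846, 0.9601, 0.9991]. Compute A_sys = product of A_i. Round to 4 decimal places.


Subsystems: [0.9888, 0.9846, 0.9601, 0.9991]
After subsystem 1 (A=0.9888): product = 0.9888
After subsystem 2 (A=0.9846): product = 0.9736
After subsystem 3 (A=0.9601): product = 0.9347
After subsystem 4 (A=0.9991): product = 0.9339
A_sys = 0.9339

0.9339


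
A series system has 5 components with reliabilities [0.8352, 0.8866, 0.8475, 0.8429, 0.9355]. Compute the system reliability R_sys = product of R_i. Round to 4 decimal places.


Components: [0.8352, 0.8866, 0.8475, 0.8429, 0.9355]
After component 1 (R=0.8352): product = 0.8352
After component 2 (R=0.8866): product = 0.7405
After component 3 (R=0.8475): product = 0.6276
After component 4 (R=0.8429): product = 0.529
After component 5 (R=0.9355): product = 0.4949
R_sys = 0.4949

0.4949


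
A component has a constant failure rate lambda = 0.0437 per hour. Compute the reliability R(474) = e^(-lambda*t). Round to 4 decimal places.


lambda = 0.0437
t = 474
lambda * t = 20.7138
R(t) = e^(-20.7138)
R(t) = 0.0

0.0


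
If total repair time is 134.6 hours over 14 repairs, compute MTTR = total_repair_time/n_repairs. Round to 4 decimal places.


total_repair_time = 134.6
n_repairs = 14
MTTR = 134.6 / 14
MTTR = 9.6143

9.6143


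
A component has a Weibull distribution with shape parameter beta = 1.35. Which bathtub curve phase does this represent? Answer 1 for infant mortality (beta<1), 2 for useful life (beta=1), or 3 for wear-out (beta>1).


beta = 1.35
Compare beta to 1:
beta < 1 => infant mortality (phase 1)
beta = 1 => useful life (phase 2)
beta > 1 => wear-out (phase 3)
Since beta = 1.35, this is wear-out (increasing failure rate)
Phase = 3

3


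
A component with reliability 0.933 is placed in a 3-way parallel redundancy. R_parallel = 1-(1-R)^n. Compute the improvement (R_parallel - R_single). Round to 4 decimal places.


R_single = 0.933, n = 3
1 - R_single = 0.067
(1 - R_single)^n = 0.067^3 = 0.0003
R_parallel = 1 - 0.0003 = 0.9997
Improvement = 0.9997 - 0.933
Improvement = 0.0667

0.0667


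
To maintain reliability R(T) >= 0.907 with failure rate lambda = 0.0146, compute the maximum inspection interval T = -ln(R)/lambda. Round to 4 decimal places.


R_target = 0.907
lambda = 0.0146
-ln(0.907) = 0.0976
T = 0.0976 / 0.0146
T = 6.6858

6.6858


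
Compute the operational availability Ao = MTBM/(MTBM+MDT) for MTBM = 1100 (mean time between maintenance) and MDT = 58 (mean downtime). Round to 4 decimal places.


MTBM = 1100
MDT = 58
MTBM + MDT = 1158
Ao = 1100 / 1158
Ao = 0.9499

0.9499


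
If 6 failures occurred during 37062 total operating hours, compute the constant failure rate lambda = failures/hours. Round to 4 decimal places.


failures = 6
total_hours = 37062
lambda = 6 / 37062
lambda = 0.0002

0.0002


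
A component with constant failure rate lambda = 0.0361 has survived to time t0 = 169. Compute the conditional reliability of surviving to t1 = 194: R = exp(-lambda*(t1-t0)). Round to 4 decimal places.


lambda = 0.0361
t0 = 169, t1 = 194
t1 - t0 = 25
lambda * (t1-t0) = 0.0361 * 25 = 0.9025
R = exp(-0.9025)
R = 0.4056

0.4056


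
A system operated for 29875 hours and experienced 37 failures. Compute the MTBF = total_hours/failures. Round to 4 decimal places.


total_hours = 29875
failures = 37
MTBF = 29875 / 37
MTBF = 807.4324

807.4324


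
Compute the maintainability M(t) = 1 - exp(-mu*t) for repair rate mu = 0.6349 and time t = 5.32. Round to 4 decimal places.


mu = 0.6349, t = 5.32
mu * t = 0.6349 * 5.32 = 3.3777
exp(-3.3777) = 0.0341
M(t) = 1 - 0.0341
M(t) = 0.9659

0.9659


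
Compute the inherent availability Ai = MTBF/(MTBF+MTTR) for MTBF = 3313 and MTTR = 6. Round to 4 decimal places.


MTBF = 3313
MTTR = 6
MTBF + MTTR = 3319
Ai = 3313 / 3319
Ai = 0.9982

0.9982


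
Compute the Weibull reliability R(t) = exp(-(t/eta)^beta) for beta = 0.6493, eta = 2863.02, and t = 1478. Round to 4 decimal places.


beta = 0.6493, eta = 2863.02, t = 1478
t/eta = 1478 / 2863.02 = 0.5162
(t/eta)^beta = 0.5162^0.6493 = 0.651
R(t) = exp(-0.651)
R(t) = 0.5215

0.5215


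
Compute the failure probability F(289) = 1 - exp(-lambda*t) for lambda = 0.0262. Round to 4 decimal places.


lambda = 0.0262, t = 289
lambda * t = 7.5718
exp(-7.5718) = 0.0005
F(t) = 1 - 0.0005
F(t) = 0.9995

0.9995


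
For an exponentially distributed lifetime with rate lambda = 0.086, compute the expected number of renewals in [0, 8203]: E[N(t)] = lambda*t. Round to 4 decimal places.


lambda = 0.086
t = 8203
E[N(t)] = lambda * t
E[N(t)] = 0.086 * 8203
E[N(t)] = 705.458

705.458


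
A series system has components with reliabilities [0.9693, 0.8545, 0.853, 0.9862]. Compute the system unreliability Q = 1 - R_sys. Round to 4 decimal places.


Components: [0.9693, 0.8545, 0.853, 0.9862]
After component 1: product = 0.9693
After component 2: product = 0.8283
After component 3: product = 0.7065
After component 4: product = 0.6968
R_sys = 0.6968
Q = 1 - 0.6968 = 0.3032

0.3032


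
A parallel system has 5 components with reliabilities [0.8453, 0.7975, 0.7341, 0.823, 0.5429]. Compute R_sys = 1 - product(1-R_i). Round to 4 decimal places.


Components: [0.8453, 0.7975, 0.7341, 0.823, 0.5429]
(1 - 0.8453) = 0.1547, running product = 0.1547
(1 - 0.7975) = 0.2025, running product = 0.0313
(1 - 0.7341) = 0.2659, running product = 0.0083
(1 - 0.823) = 0.177, running product = 0.0015
(1 - 0.5429) = 0.4571, running product = 0.0007
Product of (1-R_i) = 0.0007
R_sys = 1 - 0.0007 = 0.9993

0.9993


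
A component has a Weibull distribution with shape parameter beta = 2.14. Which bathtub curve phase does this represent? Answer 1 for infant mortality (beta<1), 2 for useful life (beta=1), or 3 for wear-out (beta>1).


beta = 2.14
Compare beta to 1:
beta < 1 => infant mortality (phase 1)
beta = 1 => useful life (phase 2)
beta > 1 => wear-out (phase 3)
Since beta = 2.14, this is wear-out (increasing failure rate)
Phase = 3

3


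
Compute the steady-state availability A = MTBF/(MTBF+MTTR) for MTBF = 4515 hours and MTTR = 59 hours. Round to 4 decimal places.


MTBF = 4515
MTTR = 59
MTBF + MTTR = 4574
A = 4515 / 4574
A = 0.9871

0.9871


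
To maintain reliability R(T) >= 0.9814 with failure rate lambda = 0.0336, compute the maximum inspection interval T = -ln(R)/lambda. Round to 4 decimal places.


R_target = 0.9814
lambda = 0.0336
-ln(0.9814) = 0.0188
T = 0.0188 / 0.0336
T = 0.5588

0.5588


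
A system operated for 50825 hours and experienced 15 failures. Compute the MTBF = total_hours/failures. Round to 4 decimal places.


total_hours = 50825
failures = 15
MTBF = 50825 / 15
MTBF = 3388.3333

3388.3333


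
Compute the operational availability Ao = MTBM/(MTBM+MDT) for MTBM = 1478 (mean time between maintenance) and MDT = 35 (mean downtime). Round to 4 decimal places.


MTBM = 1478
MDT = 35
MTBM + MDT = 1513
Ao = 1478 / 1513
Ao = 0.9769

0.9769


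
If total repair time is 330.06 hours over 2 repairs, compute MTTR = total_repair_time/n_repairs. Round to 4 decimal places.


total_repair_time = 330.06
n_repairs = 2
MTTR = 330.06 / 2
MTTR = 165.03

165.03


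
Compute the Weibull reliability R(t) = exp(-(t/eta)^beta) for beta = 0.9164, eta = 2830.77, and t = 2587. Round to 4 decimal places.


beta = 0.9164, eta = 2830.77, t = 2587
t/eta = 2587 / 2830.77 = 0.9139
(t/eta)^beta = 0.9139^0.9164 = 0.9208
R(t) = exp(-0.9208)
R(t) = 0.3982

0.3982


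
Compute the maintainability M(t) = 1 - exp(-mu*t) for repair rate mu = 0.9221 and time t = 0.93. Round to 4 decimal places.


mu = 0.9221, t = 0.93
mu * t = 0.9221 * 0.93 = 0.8576
exp(-0.8576) = 0.4242
M(t) = 1 - 0.4242
M(t) = 0.5758

0.5758


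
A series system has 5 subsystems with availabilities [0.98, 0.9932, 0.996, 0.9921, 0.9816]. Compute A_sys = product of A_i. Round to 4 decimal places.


Subsystems: [0.98, 0.9932, 0.996, 0.9921, 0.9816]
After subsystem 1 (A=0.98): product = 0.98
After subsystem 2 (A=0.9932): product = 0.9733
After subsystem 3 (A=0.996): product = 0.9694
After subsystem 4 (A=0.9921): product = 0.9618
After subsystem 5 (A=0.9816): product = 0.9441
A_sys = 0.9441

0.9441


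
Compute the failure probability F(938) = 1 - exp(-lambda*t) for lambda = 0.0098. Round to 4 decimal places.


lambda = 0.0098, t = 938
lambda * t = 9.1924
exp(-9.1924) = 0.0001
F(t) = 1 - 0.0001
F(t) = 0.9999

0.9999


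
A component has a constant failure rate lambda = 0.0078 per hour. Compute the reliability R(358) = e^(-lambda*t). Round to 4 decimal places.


lambda = 0.0078
t = 358
lambda * t = 2.7924
R(t) = e^(-2.7924)
R(t) = 0.0613

0.0613


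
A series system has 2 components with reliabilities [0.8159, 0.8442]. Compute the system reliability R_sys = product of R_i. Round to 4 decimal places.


Components: [0.8159, 0.8442]
After component 1 (R=0.8159): product = 0.8159
After component 2 (R=0.8442): product = 0.6888
R_sys = 0.6888

0.6888


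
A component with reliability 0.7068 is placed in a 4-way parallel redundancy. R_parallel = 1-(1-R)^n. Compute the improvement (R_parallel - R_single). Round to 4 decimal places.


R_single = 0.7068, n = 4
1 - R_single = 0.2932
(1 - R_single)^n = 0.2932^4 = 0.0074
R_parallel = 1 - 0.0074 = 0.9926
Improvement = 0.9926 - 0.7068
Improvement = 0.2858

0.2858


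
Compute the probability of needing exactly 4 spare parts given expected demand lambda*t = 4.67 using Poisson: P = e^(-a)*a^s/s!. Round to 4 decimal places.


a = 4.67, s = 4
e^(-a) = e^(-4.67) = 0.0094
a^s = 4.67^4 = 475.6281
s! = 24
P = 0.0094 * 475.6281 / 24
P = 0.1857

0.1857


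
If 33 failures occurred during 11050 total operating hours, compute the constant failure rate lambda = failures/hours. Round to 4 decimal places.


failures = 33
total_hours = 11050
lambda = 33 / 11050
lambda = 0.003

0.003


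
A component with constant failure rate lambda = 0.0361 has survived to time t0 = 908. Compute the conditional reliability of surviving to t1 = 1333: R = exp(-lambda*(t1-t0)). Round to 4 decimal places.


lambda = 0.0361
t0 = 908, t1 = 1333
t1 - t0 = 425
lambda * (t1-t0) = 0.0361 * 425 = 15.3425
R = exp(-15.3425)
R = 0.0

0.0


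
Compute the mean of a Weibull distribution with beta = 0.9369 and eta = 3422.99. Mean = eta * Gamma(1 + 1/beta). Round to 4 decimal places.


beta = 0.9369, eta = 3422.99
1/beta = 1.0673
1 + 1/beta = 2.0673
Gamma(2.0673) = 1.0304
Mean = 3422.99 * 1.0304
Mean = 3526.9427

3526.9427


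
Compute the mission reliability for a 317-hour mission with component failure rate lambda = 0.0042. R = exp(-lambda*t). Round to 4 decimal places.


lambda = 0.0042
mission_time = 317
lambda * t = 0.0042 * 317 = 1.3314
R = exp(-1.3314)
R = 0.2641

0.2641


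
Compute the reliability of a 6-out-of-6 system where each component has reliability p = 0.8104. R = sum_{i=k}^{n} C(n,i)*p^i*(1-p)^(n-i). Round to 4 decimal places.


k = 6, n = 6, p = 0.8104
i=6: C(6,6)=1 * 0.8104^6 * 0.1896^0 = 0.2833
R = sum of terms = 0.2833

0.2833


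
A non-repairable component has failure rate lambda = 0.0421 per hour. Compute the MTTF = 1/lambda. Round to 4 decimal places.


lambda = 0.0421
MTTF = 1 / 0.0421
MTTF = 23.753

23.753


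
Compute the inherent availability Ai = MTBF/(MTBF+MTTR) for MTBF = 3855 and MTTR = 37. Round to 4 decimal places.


MTBF = 3855
MTTR = 37
MTBF + MTTR = 3892
Ai = 3855 / 3892
Ai = 0.9905

0.9905


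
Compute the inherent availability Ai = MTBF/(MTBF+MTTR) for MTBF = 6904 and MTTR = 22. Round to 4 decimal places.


MTBF = 6904
MTTR = 22
MTBF + MTTR = 6926
Ai = 6904 / 6926
Ai = 0.9968

0.9968


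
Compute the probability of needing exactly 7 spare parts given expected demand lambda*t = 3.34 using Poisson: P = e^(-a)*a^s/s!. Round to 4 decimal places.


a = 3.34, s = 7
e^(-a) = e^(-3.34) = 0.0354
a^s = 3.34^7 = 4636.8737
s! = 5040
P = 0.0354 * 4636.8737 / 5040
P = 0.0326

0.0326


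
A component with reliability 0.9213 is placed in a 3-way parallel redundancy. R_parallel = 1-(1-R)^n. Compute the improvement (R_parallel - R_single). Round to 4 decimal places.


R_single = 0.9213, n = 3
1 - R_single = 0.0787
(1 - R_single)^n = 0.0787^3 = 0.0005
R_parallel = 1 - 0.0005 = 0.9995
Improvement = 0.9995 - 0.9213
Improvement = 0.0782

0.0782


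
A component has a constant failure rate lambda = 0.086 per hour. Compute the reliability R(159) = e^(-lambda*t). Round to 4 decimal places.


lambda = 0.086
t = 159
lambda * t = 13.674
R(t) = e^(-13.674)
R(t) = 0.0

0.0


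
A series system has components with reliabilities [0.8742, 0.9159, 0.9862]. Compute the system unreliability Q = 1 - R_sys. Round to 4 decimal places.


Components: [0.8742, 0.9159, 0.9862]
After component 1: product = 0.8742
After component 2: product = 0.8007
After component 3: product = 0.7896
R_sys = 0.7896
Q = 1 - 0.7896 = 0.2104

0.2104


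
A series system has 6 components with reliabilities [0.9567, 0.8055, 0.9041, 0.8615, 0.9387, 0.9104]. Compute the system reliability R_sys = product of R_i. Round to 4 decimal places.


Components: [0.9567, 0.8055, 0.9041, 0.8615, 0.9387, 0.9104]
After component 1 (R=0.9567): product = 0.9567
After component 2 (R=0.8055): product = 0.7706
After component 3 (R=0.9041): product = 0.6967
After component 4 (R=0.8615): product = 0.6002
After component 5 (R=0.9387): product = 0.5634
After component 6 (R=0.9104): product = 0.5129
R_sys = 0.5129

0.5129


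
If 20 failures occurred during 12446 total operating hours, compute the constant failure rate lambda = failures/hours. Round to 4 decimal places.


failures = 20
total_hours = 12446
lambda = 20 / 12446
lambda = 0.0016

0.0016


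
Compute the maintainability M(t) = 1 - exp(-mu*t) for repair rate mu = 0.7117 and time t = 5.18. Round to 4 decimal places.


mu = 0.7117, t = 5.18
mu * t = 0.7117 * 5.18 = 3.6866
exp(-3.6866) = 0.0251
M(t) = 1 - 0.0251
M(t) = 0.9749

0.9749


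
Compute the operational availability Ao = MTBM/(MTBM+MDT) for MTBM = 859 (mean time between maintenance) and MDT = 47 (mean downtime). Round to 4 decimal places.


MTBM = 859
MDT = 47
MTBM + MDT = 906
Ao = 859 / 906
Ao = 0.9481

0.9481


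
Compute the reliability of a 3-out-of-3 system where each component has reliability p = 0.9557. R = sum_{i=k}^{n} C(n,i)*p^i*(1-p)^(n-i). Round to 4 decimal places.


k = 3, n = 3, p = 0.9557
i=3: C(3,3)=1 * 0.9557^3 * 0.0443^0 = 0.8729
R = sum of terms = 0.8729

0.8729


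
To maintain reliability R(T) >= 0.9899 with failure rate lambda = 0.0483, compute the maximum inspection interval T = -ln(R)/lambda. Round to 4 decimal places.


R_target = 0.9899
lambda = 0.0483
-ln(0.9899) = 0.0102
T = 0.0102 / 0.0483
T = 0.2102

0.2102


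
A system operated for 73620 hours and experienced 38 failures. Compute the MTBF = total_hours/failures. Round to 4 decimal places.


total_hours = 73620
failures = 38
MTBF = 73620 / 38
MTBF = 1937.3684

1937.3684


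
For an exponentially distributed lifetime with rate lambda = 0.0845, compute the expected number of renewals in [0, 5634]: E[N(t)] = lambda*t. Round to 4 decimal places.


lambda = 0.0845
t = 5634
E[N(t)] = lambda * t
E[N(t)] = 0.0845 * 5634
E[N(t)] = 476.073

476.073


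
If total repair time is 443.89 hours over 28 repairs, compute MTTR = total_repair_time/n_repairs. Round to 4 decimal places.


total_repair_time = 443.89
n_repairs = 28
MTTR = 443.89 / 28
MTTR = 15.8532

15.8532


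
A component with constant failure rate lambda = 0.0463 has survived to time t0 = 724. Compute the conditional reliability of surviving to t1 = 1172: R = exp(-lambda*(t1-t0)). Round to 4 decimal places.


lambda = 0.0463
t0 = 724, t1 = 1172
t1 - t0 = 448
lambda * (t1-t0) = 0.0463 * 448 = 20.7424
R = exp(-20.7424)
R = 0.0

0.0


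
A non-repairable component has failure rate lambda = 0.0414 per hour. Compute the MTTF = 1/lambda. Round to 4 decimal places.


lambda = 0.0414
MTTF = 1 / 0.0414
MTTF = 24.1546

24.1546


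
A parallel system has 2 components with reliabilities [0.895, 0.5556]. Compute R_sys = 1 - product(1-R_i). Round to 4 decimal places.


Components: [0.895, 0.5556]
(1 - 0.895) = 0.105, running product = 0.105
(1 - 0.5556) = 0.4444, running product = 0.0467
Product of (1-R_i) = 0.0467
R_sys = 1 - 0.0467 = 0.9533

0.9533


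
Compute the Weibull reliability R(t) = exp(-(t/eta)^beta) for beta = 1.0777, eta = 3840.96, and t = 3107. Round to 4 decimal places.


beta = 1.0777, eta = 3840.96, t = 3107
t/eta = 3107 / 3840.96 = 0.8089
(t/eta)^beta = 0.8089^1.0777 = 0.7957
R(t) = exp(-0.7957)
R(t) = 0.4513

0.4513


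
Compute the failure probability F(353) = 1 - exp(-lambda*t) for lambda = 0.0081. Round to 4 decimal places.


lambda = 0.0081, t = 353
lambda * t = 2.8593
exp(-2.8593) = 0.0573
F(t) = 1 - 0.0573
F(t) = 0.9427

0.9427


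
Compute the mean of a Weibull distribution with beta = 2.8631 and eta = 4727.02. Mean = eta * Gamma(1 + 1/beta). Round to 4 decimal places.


beta = 2.8631, eta = 4727.02
1/beta = 0.3493
1 + 1/beta = 1.3493
Gamma(1.3493) = 0.8912
Mean = 4727.02 * 0.8912
Mean = 4212.8414

4212.8414


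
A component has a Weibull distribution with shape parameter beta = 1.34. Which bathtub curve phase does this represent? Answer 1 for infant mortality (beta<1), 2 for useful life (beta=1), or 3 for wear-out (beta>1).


beta = 1.34
Compare beta to 1:
beta < 1 => infant mortality (phase 1)
beta = 1 => useful life (phase 2)
beta > 1 => wear-out (phase 3)
Since beta = 1.34, this is wear-out (increasing failure rate)
Phase = 3

3


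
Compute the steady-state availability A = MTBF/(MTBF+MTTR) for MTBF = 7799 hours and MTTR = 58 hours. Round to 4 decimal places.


MTBF = 7799
MTTR = 58
MTBF + MTTR = 7857
A = 7799 / 7857
A = 0.9926

0.9926


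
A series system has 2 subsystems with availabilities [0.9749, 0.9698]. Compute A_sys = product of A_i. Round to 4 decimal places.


Subsystems: [0.9749, 0.9698]
After subsystem 1 (A=0.9749): product = 0.9749
After subsystem 2 (A=0.9698): product = 0.9455
A_sys = 0.9455

0.9455


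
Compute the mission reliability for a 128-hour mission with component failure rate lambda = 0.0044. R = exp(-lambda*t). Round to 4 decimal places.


lambda = 0.0044
mission_time = 128
lambda * t = 0.0044 * 128 = 0.5632
R = exp(-0.5632)
R = 0.5694

0.5694


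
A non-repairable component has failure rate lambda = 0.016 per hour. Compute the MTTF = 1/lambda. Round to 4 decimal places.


lambda = 0.016
MTTF = 1 / 0.016
MTTF = 62.5

62.5


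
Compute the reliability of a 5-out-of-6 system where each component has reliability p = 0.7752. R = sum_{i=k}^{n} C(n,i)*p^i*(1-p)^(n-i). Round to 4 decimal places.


k = 5, n = 6, p = 0.7752
i=5: C(6,5)=6 * 0.7752^5 * 0.2248^1 = 0.3776
i=6: C(6,6)=1 * 0.7752^6 * 0.2248^0 = 0.217
R = sum of terms = 0.5946

0.5946


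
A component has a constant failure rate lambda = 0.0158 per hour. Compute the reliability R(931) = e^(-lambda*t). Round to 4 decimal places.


lambda = 0.0158
t = 931
lambda * t = 14.7098
R(t) = e^(-14.7098)
R(t) = 0.0

0.0


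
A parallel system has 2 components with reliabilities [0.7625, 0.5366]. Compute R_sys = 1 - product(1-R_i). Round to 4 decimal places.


Components: [0.7625, 0.5366]
(1 - 0.7625) = 0.2375, running product = 0.2375
(1 - 0.5366) = 0.4634, running product = 0.1101
Product of (1-R_i) = 0.1101
R_sys = 1 - 0.1101 = 0.8899

0.8899


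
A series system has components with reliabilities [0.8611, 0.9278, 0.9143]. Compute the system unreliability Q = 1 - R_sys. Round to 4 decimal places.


Components: [0.8611, 0.9278, 0.9143]
After component 1: product = 0.8611
After component 2: product = 0.7989
After component 3: product = 0.7305
R_sys = 0.7305
Q = 1 - 0.7305 = 0.2695

0.2695


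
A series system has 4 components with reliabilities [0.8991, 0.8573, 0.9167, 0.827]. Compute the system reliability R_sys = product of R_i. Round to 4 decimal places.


Components: [0.8991, 0.8573, 0.9167, 0.827]
After component 1 (R=0.8991): product = 0.8991
After component 2 (R=0.8573): product = 0.7708
After component 3 (R=0.9167): product = 0.7066
After component 4 (R=0.827): product = 0.5844
R_sys = 0.5844

0.5844


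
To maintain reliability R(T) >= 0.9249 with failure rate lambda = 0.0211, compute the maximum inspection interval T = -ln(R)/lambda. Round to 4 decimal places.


R_target = 0.9249
lambda = 0.0211
-ln(0.9249) = 0.0781
T = 0.0781 / 0.0211
T = 3.7

3.7


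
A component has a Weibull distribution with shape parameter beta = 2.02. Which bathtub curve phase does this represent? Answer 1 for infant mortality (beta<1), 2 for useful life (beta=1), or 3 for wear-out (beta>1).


beta = 2.02
Compare beta to 1:
beta < 1 => infant mortality (phase 1)
beta = 1 => useful life (phase 2)
beta > 1 => wear-out (phase 3)
Since beta = 2.02, this is wear-out (increasing failure rate)
Phase = 3

3


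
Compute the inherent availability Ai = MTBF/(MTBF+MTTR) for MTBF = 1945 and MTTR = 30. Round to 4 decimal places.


MTBF = 1945
MTTR = 30
MTBF + MTTR = 1975
Ai = 1945 / 1975
Ai = 0.9848

0.9848


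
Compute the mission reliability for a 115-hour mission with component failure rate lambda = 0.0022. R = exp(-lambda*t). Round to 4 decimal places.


lambda = 0.0022
mission_time = 115
lambda * t = 0.0022 * 115 = 0.253
R = exp(-0.253)
R = 0.7765

0.7765


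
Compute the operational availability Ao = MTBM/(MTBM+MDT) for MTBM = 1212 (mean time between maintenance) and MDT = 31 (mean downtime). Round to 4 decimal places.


MTBM = 1212
MDT = 31
MTBM + MDT = 1243
Ao = 1212 / 1243
Ao = 0.9751

0.9751


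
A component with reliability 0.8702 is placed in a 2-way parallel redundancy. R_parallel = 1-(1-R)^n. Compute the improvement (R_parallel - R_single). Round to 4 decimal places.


R_single = 0.8702, n = 2
1 - R_single = 0.1298
(1 - R_single)^n = 0.1298^2 = 0.0168
R_parallel = 1 - 0.0168 = 0.9832
Improvement = 0.9832 - 0.8702
Improvement = 0.113

0.113


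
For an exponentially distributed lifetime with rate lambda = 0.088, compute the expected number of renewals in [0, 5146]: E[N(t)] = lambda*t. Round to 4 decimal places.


lambda = 0.088
t = 5146
E[N(t)] = lambda * t
E[N(t)] = 0.088 * 5146
E[N(t)] = 452.848

452.848


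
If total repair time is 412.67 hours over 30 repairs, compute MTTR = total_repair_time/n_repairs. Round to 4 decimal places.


total_repair_time = 412.67
n_repairs = 30
MTTR = 412.67 / 30
MTTR = 13.7557

13.7557


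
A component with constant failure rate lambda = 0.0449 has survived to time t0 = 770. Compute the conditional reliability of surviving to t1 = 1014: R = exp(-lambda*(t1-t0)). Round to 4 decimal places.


lambda = 0.0449
t0 = 770, t1 = 1014
t1 - t0 = 244
lambda * (t1-t0) = 0.0449 * 244 = 10.9556
R = exp(-10.9556)
R = 0.0

0.0


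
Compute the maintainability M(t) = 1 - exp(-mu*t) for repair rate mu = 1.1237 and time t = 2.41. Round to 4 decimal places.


mu = 1.1237, t = 2.41
mu * t = 1.1237 * 2.41 = 2.7081
exp(-2.7081) = 0.0667
M(t) = 1 - 0.0667
M(t) = 0.9333

0.9333


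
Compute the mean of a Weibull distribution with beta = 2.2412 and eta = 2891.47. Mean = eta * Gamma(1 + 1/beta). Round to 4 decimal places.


beta = 2.2412, eta = 2891.47
1/beta = 0.4462
1 + 1/beta = 1.4462
Gamma(1.4462) = 0.8857
Mean = 2891.47 * 0.8857
Mean = 2560.9919

2560.9919


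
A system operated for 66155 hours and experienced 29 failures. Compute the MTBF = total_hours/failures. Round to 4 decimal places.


total_hours = 66155
failures = 29
MTBF = 66155 / 29
MTBF = 2281.2069

2281.2069


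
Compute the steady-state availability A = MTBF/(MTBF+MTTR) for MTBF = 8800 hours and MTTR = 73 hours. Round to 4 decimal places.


MTBF = 8800
MTTR = 73
MTBF + MTTR = 8873
A = 8800 / 8873
A = 0.9918

0.9918


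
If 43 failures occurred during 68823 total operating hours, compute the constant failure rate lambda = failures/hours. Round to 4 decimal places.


failures = 43
total_hours = 68823
lambda = 43 / 68823
lambda = 0.0006

0.0006


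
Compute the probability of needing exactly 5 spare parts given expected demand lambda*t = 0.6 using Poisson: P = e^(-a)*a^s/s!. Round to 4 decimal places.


a = 0.6, s = 5
e^(-a) = e^(-0.6) = 0.5488
a^s = 0.6^5 = 0.0778
s! = 120
P = 0.5488 * 0.0778 / 120
P = 0.0004

0.0004


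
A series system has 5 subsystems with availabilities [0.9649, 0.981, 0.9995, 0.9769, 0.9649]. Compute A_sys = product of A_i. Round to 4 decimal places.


Subsystems: [0.9649, 0.981, 0.9995, 0.9769, 0.9649]
After subsystem 1 (A=0.9649): product = 0.9649
After subsystem 2 (A=0.981): product = 0.9466
After subsystem 3 (A=0.9995): product = 0.9461
After subsystem 4 (A=0.9769): product = 0.9242
After subsystem 5 (A=0.9649): product = 0.8918
A_sys = 0.8918

0.8918


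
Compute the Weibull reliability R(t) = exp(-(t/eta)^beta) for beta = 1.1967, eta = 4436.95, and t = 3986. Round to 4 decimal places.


beta = 1.1967, eta = 4436.95, t = 3986
t/eta = 3986 / 4436.95 = 0.8984
(t/eta)^beta = 0.8984^1.1967 = 0.8796
R(t) = exp(-0.8796)
R(t) = 0.4149

0.4149


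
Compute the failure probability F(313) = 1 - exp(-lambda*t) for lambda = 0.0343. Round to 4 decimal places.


lambda = 0.0343, t = 313
lambda * t = 10.7359
exp(-10.7359) = 0.0
F(t) = 1 - 0.0
F(t) = 1.0

1.0


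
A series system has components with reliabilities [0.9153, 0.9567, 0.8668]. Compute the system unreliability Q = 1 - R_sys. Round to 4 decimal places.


Components: [0.9153, 0.9567, 0.8668]
After component 1: product = 0.9153
After component 2: product = 0.8757
After component 3: product = 0.759
R_sys = 0.759
Q = 1 - 0.759 = 0.241

0.241


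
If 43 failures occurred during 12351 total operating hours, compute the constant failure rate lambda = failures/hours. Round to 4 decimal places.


failures = 43
total_hours = 12351
lambda = 43 / 12351
lambda = 0.0035

0.0035


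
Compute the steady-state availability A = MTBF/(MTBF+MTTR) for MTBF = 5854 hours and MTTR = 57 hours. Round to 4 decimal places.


MTBF = 5854
MTTR = 57
MTBF + MTTR = 5911
A = 5854 / 5911
A = 0.9904

0.9904


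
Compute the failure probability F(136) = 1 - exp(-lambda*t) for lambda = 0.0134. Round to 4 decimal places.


lambda = 0.0134, t = 136
lambda * t = 1.8224
exp(-1.8224) = 0.1616
F(t) = 1 - 0.1616
F(t) = 0.8384

0.8384


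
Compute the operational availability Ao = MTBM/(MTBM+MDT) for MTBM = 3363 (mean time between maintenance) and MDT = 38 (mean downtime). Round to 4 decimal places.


MTBM = 3363
MDT = 38
MTBM + MDT = 3401
Ao = 3363 / 3401
Ao = 0.9888

0.9888


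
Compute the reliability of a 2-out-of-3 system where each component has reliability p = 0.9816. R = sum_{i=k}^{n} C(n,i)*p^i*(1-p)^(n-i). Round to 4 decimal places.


k = 2, n = 3, p = 0.9816
i=2: C(3,2)=3 * 0.9816^2 * 0.0184^1 = 0.0532
i=3: C(3,3)=1 * 0.9816^3 * 0.0184^0 = 0.9458
R = sum of terms = 0.999

0.999


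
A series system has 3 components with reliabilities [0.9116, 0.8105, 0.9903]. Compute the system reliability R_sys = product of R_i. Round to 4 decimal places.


Components: [0.9116, 0.8105, 0.9903]
After component 1 (R=0.9116): product = 0.9116
After component 2 (R=0.8105): product = 0.7389
After component 3 (R=0.9903): product = 0.7317
R_sys = 0.7317

0.7317


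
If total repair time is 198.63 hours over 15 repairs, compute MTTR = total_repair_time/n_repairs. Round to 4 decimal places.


total_repair_time = 198.63
n_repairs = 15
MTTR = 198.63 / 15
MTTR = 13.242

13.242


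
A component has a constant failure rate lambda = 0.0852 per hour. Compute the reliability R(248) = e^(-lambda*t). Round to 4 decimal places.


lambda = 0.0852
t = 248
lambda * t = 21.1296
R(t) = e^(-21.1296)
R(t) = 0.0

0.0


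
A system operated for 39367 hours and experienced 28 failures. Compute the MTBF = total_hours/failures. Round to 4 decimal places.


total_hours = 39367
failures = 28
MTBF = 39367 / 28
MTBF = 1405.9643

1405.9643


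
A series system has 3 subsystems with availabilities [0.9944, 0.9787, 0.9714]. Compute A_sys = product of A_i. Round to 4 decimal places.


Subsystems: [0.9944, 0.9787, 0.9714]
After subsystem 1 (A=0.9944): product = 0.9944
After subsystem 2 (A=0.9787): product = 0.9732
After subsystem 3 (A=0.9714): product = 0.9454
A_sys = 0.9454

0.9454


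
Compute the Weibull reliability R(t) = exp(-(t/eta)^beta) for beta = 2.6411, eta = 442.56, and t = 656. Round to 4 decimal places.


beta = 2.6411, eta = 442.56, t = 656
t/eta = 656 / 442.56 = 1.4823
(t/eta)^beta = 1.4823^2.6411 = 2.8278
R(t) = exp(-2.8278)
R(t) = 0.0591

0.0591


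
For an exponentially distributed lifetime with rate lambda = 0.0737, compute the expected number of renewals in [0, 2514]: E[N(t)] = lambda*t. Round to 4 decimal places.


lambda = 0.0737
t = 2514
E[N(t)] = lambda * t
E[N(t)] = 0.0737 * 2514
E[N(t)] = 185.2818

185.2818


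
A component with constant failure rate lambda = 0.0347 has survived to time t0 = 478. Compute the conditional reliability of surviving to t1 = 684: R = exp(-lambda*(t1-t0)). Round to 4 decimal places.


lambda = 0.0347
t0 = 478, t1 = 684
t1 - t0 = 206
lambda * (t1-t0) = 0.0347 * 206 = 7.1482
R = exp(-7.1482)
R = 0.0008

0.0008


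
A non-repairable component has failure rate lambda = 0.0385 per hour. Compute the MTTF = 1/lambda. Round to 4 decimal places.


lambda = 0.0385
MTTF = 1 / 0.0385
MTTF = 25.974

25.974


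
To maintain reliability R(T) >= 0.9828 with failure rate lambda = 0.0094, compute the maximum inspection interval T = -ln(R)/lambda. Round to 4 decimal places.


R_target = 0.9828
lambda = 0.0094
-ln(0.9828) = 0.0173
T = 0.0173 / 0.0094
T = 1.8457

1.8457


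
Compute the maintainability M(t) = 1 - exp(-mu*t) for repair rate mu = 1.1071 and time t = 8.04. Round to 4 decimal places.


mu = 1.1071, t = 8.04
mu * t = 1.1071 * 8.04 = 8.9011
exp(-8.9011) = 0.0001
M(t) = 1 - 0.0001
M(t) = 0.9999

0.9999


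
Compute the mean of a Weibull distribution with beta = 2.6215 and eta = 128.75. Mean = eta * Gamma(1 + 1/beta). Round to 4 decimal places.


beta = 2.6215, eta = 128.75
1/beta = 0.3815
1 + 1/beta = 1.3815
Gamma(1.3815) = 0.8884
Mean = 128.75 * 0.8884
Mean = 114.3856

114.3856


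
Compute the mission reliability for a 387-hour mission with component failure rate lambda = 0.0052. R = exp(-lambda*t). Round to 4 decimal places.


lambda = 0.0052
mission_time = 387
lambda * t = 0.0052 * 387 = 2.0124
R = exp(-2.0124)
R = 0.1337

0.1337


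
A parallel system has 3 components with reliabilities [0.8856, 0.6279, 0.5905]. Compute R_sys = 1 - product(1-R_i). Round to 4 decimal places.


Components: [0.8856, 0.6279, 0.5905]
(1 - 0.8856) = 0.1144, running product = 0.1144
(1 - 0.6279) = 0.3721, running product = 0.0426
(1 - 0.5905) = 0.4095, running product = 0.0174
Product of (1-R_i) = 0.0174
R_sys = 1 - 0.0174 = 0.9826

0.9826


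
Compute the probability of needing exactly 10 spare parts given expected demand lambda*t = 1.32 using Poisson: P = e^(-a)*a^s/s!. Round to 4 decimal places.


a = 1.32, s = 10
e^(-a) = e^(-1.32) = 0.2671
a^s = 1.32^10 = 16.0598
s! = 3628800
P = 0.2671 * 16.0598 / 3628800
P = 0.0

0.0


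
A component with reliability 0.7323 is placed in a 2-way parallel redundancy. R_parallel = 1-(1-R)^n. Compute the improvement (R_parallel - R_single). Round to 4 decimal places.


R_single = 0.7323, n = 2
1 - R_single = 0.2677
(1 - R_single)^n = 0.2677^2 = 0.0717
R_parallel = 1 - 0.0717 = 0.9283
Improvement = 0.9283 - 0.7323
Improvement = 0.196

0.196


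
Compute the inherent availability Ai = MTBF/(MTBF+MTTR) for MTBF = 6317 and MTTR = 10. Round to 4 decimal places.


MTBF = 6317
MTTR = 10
MTBF + MTTR = 6327
Ai = 6317 / 6327
Ai = 0.9984

0.9984


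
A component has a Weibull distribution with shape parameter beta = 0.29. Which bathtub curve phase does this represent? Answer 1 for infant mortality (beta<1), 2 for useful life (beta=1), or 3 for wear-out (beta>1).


beta = 0.29
Compare beta to 1:
beta < 1 => infant mortality (phase 1)
beta = 1 => useful life (phase 2)
beta > 1 => wear-out (phase 3)
Since beta = 0.29, this is infant mortality (decreasing failure rate)
Phase = 1

1
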